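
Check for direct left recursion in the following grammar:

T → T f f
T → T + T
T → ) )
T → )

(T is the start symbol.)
Yes, T is left-recursive

T → T f f: LEFT RECURSIVE (starts with T)
T → T + T: LEFT RECURSIVE (starts with T)
T → ) ): starts with ')'
T → ): starts with ')'

The grammar has direct left recursion on: T.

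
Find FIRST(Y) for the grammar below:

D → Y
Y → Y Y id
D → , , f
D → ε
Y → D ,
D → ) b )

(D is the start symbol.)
{ ')', ',' }

To compute FIRST(Y), examine every production with Y on the left-hand side, reading each right-hand side left to right until a non-nullable symbol is reached.

FIRST sets of the other non-terminals involved (by the same procedure, iterated to a fixed point):
  FIRST(D) = { ')', ',', ε }

From Y → Y Y id:
  - Y is the symbol being defined: contributes nothing new
    Y is not nullable, so stop
From Y → D ,:
  - D is a non-terminal: add FIRST(D) \ {ε} = { ')', ',' }
    D is nullable, so continue to the next symbol
  - ',' is a terminal: add ',' and stop

Collecting: FIRST(Y) = { ')', ',' }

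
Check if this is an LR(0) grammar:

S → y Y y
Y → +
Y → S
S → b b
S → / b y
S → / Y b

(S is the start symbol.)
Yes, the grammar is LR(0)

A grammar is LR(0) if no state in the canonical LR(0) collection has:
  - both a shift item (dot before a terminal) and a complete item (shift-reduce conflict), or
  - two or more complete items (reduce-reduce conflict; the accept item [S' → S .] counts as a complete item here).

Augment with S' → S and build the canonical LR(0) collection (I0 = CLOSURE({[S' → . S]}), then GOTO on every symbol after a dot until no new states appear). It has 14 states:
  I0: { [S → . / Y b], [S → . / b y], [S → . b b], [S → . y Y y], [S' → . S] }  — shift
  I1: { [S → . / Y b], [S → . / b y], [S → . b b], [S → . y Y y], [S → / . Y b], [S → / . b y], [Y → . +], [Y → . S] }  — shift
  I2: { [S' → S .] }  — accept
  I3: { [S → b . b] }  — shift
  I4: { [S → . / Y b], [S → . / b y], [S → . b b], [S → . y Y y], [S → y . Y y], [Y → . +], [Y → . S] }  — shift
  I5: { [Y → + .] }  — reduce
  I6: { [Y → S .] }  — reduce
  I7: { [S → y Y . y] }  — shift
  I8: { [S → y Y y .] }  — reduce
  I9: { [S → b b .] }  — reduce
  I10: { [S → / Y . b] }  — shift
  I11: { [S → / b . y], [S → b . b] }  — shift
  I12: { [S → / b y .] }  — reduce
  I13: { [S → / Y b .] }  — reduce

Every state is either a pure shift/goto state or contains exactly one complete item and nothing to shift — no conflicts. The grammar is LR(0).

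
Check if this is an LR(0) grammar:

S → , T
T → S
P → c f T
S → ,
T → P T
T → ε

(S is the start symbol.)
Augment with S' → S and build the canonical LR(0) collection (I0 = CLOSURE({[S' → . S]}), then GOTO on every symbol after a dot until no new states appear). It has 10 states:
  I0: { [S → . , T], [S → . ,], [S' → . S] }  — shift
  I1: { [P → . c f T], [S → , . T], [S → , .], [S → . , T], [S → . ,], [T → . P T], [T → . S], [T → .] }  — shift, 2 reduces
  I2: { [S' → S .] }  — accept
  I3: { [P → . c f T], [S → . , T], [S → . ,], [T → . P T], [T → . S], [T → .], [T → P . T] }  — shift, reduce
  I4: { [T → S .] }  — reduce
  I5: { [S → , T .] }  — reduce
  I6: { [P → c . f T] }  — shift
  I7: { [P → . c f T], [P → c f . T], [S → . , T], [S → . ,], [T → . P T], [T → . S], [T → .] }  — shift, reduce
  I8: { [P → c f T .] }  — reduce
  I9: { [T → P T .] }  — reduce

Conflict in state I1:
  Shift-reduce conflict between [S → , .] and [P → . c f T]
So the grammar is NOT LR(0).

Answer: No. Shift-reduce conflict between [S → , .] and [P → . c f T]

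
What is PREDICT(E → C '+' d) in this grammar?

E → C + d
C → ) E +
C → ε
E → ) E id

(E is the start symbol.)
{ ')', '+' }

PREDICT(E → C '+' d) = (FIRST(RHS) \ {ε}) ∪ (FOLLOW(E) if ε ∈ FIRST(RHS), i.e. RHS ⇒* ε)
FIRST(C) = { ')', ε }
FIRST(C '+' d) = { ')', '+' }
ε ∉ FIRST(C '+' d), so FOLLOW(E) is not added.
PREDICT(E → C '+' d) = { ')', '+' }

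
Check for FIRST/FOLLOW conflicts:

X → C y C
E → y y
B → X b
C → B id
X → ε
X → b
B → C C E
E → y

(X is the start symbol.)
Nullable non-terminals: X.
FIRST sets used below: FIRST(C) = { 'b' }

X: nullable alternative(s) X → ε; FOLLOW(X) = { $, 'b' }
  X → C y C: FIRST \ {ε} = { 'b' } — overlaps FOLLOW(X) on { 'b' }: CONFLICT
  X → ε: FIRST \ {ε} = { } — this is the only nullable alternative, skip
  X → b: FIRST \ {ε} = { 'b' } — overlaps FOLLOW(X) on { 'b' }: CONFLICT

B, C, E have no nullable alternative, so no FIRST/FOLLOW check is needed there.

So the grammar has 2 FIRST/FOLLOW conflicts (marked CONFLICT above).

Answer: Yes. X → C y C with FOLLOW(X) on { 'b' }; X → b with FOLLOW(X) on { 'b' }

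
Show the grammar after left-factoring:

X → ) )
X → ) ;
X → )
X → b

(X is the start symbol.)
X → ) X'
X' → )
X' → ;
X' → ε
X → b

Left-factoring transforms A → αβ₁ | αβ₂ into A → αA' and A' → β₁ | β₂
(α is the longest common prefix among the alternatives). Repeat until
no nonterminal has two alternatives with a common prefix.

Round 1: X has alternatives sharing prefix ')'. Introduce X': X → ) X'
  Add: X' → )
  Add: X' → ;
  Add: X' → ε

No remaining common prefixes — done.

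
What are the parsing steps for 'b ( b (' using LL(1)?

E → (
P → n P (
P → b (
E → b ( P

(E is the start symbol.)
LL(1) parsing maintains a stack (initially the start symbol over $) and the input. At each step: if the stack top is a terminal, match it against the current input token; if it is a non-terminal N, replace it with the RHS of M[N, lookahead] (the unique production whose predict set contains the lookahead).

Stack is shown with the top on the left.

Stack    Input      Action
--------------------------
E $      b ( b ( $  output E → b ( P
b ( P $  b ( b ( $  match 'b'
( P $    ( b ( $    match '('
P $      b ( $      output P → b (
b ( $    b ( $      match 'b'
( $      ( $        match '('
$        $          accept

The string is accepted.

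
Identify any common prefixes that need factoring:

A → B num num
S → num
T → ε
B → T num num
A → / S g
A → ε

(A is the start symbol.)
No, left-factoring is not needed

Left-factoring is needed when two productions for the same non-terminal
share a common prefix on the right-hand side.

Productions for A:
  A → B num num
  A → / S g
  A → ε

No common prefixes found.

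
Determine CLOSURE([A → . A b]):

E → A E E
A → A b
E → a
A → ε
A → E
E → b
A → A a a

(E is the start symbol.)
{ [A → . A a a], [A → . A b], [A → . E], [A → .], [E → . A E E], [E → . a], [E → . b] }

To compute CLOSURE, for each item [A → α.Bβ] where B is a non-terminal, add [B → .γ] for all productions B → γ; repeat for the newly added items until nothing changes.

Start with: [A → . A b]
  [A → . A b] has the dot before A: add [A → .], [A → . E], [A → . A a a]
  [A → . E] has the dot before E: add [E → . A E E], [E → . a], [E → . b]
No further items can be added.

CLOSURE = { [A → . A a a], [A → . A b], [A → . E], [A → .], [E → . A E E], [E → . a], [E → . b] }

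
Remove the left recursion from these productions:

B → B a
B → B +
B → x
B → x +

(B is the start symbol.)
B is directly left-recursive. The standard transformation for
  A → A α₁ | ... | A α_m | β₁ | ... | β_n
is
  A  → β₁ A' | ... | β_n A'
  A' → α₁ A' | ... | α_m A' | ε

B → x becomes B → x B'
B → x + becomes B → x + B'
B → B a becomes B' → a B'
B → B + becomes B' → + B'
Add B' → ε

Resulting grammar:
B → x B'
B → x + B'
B' → a B'
B' → + B'
B' → ε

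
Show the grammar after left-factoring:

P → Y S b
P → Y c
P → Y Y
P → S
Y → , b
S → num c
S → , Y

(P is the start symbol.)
P → Y P'
P' → S b
P' → c
P' → Y
P → S
Y → , b
S → num c
S → , Y

Left-factoring transforms A → αβ₁ | αβ₂ into A → αA' and A' → β₁ | β₂
(α is the longest common prefix among the alternatives). Repeat until
no nonterminal has two alternatives with a common prefix.

Round 1: P has alternatives sharing prefix 'Y'. Introduce P': P → Y P'
  Add: P' → S b
  Add: P' → c
  Add: P' → Y

No remaining common prefixes — done.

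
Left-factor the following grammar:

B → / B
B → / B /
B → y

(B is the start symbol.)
B → / B B'
B' → ε
B' → /
B → y

Left-factoring transforms A → αβ₁ | αβ₂ into A → αA' and A' → β₁ | β₂
(α is the longest common prefix among the alternatives). Repeat until
no nonterminal has two alternatives with a common prefix.

Round 1: B has alternatives sharing prefix '/ B'. Introduce B': B → / B B'
  Add: B' → ε
  Add: B' → /

No remaining common prefixes — done.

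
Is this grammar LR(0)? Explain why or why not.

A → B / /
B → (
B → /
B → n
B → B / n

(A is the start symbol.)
A grammar is LR(0) if no state in the canonical LR(0) collection has:
  - both a shift item (dot before a terminal) and a complete item (shift-reduce conflict), or
  - two or more complete items (reduce-reduce conflict; the accept item [A' → A .] counts as a complete item here).

Augment with A' → A and build the canonical LR(0) collection (I0 = CLOSURE({[A' → . A]}), then GOTO on every symbol after a dot until no new states appear). It has 9 states:
  I0: { [A → . B / /], [A' → . A], [B → . (], [B → . /], [B → . B / n], [B → . n] }  — shift
  I1: { [B → ( .] }  — reduce
  I2: { [B → / .] }  — reduce
  I3: { [A' → A .] }  — accept
  I4: { [A → B . / /], [B → B . / n] }  — shift
  I5: { [B → n .] }  — reduce
  I6: { [A → B / . /], [B → B / . n] }  — shift
  I7: { [A → B / / .] }  — reduce
  I8: { [B → B / n .] }  — reduce

Every state is either a pure shift/goto state or contains exactly one complete item and nothing to shift — no conflicts. The grammar is LR(0).

Answer: Yes, the grammar is LR(0)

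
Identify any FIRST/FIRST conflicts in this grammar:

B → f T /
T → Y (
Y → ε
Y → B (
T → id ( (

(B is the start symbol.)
No FIRST/FIRST conflicts.

FIRST sets of the non-terminals at (or reachable through a nullable prefix from) the front of some alternative:
  FIRST(Y) = { 'f', ε }
  FIRST(B) = { 'f' }

Productions for T:
  T → Y (: FIRST = { '(', 'f' }
  T → id ( (: FIRST = { 'id' }
Productions for Y:
  Y → ε: FIRST = { ε }
  Y → B (: FIRST = { 'f' }
B has only one production, so no FIRST/FIRST conflict is possible there.

All alternatives of each non-terminal have pairwise disjoint FIRST sets.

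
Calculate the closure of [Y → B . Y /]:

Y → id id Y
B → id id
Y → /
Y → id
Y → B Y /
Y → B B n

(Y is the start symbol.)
{ [B → . id id], [Y → . /], [Y → . B B n], [Y → . B Y /], [Y → . id id Y], [Y → . id], [Y → B . Y /] }

To compute CLOSURE, for each item [A → α.Bβ] where B is a non-terminal, add [B → .γ] for all productions B → γ; repeat for the newly added items until nothing changes.

Start with: [Y → B . Y /]
  [Y → B . Y /] has the dot before Y: add [Y → . id id Y], [Y → . /], [Y → . id], [Y → . B Y /], [Y → . B B n]
  [Y → . B Y /] has the dot before B: add [B → . id id]
No further items can be added.

CLOSURE = { [B → . id id], [Y → . /], [Y → . B B n], [Y → . B Y /], [Y → . id id Y], [Y → . id], [Y → B . Y /] }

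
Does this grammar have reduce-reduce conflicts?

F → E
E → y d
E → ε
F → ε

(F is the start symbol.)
Yes — I0: [E → .] vs [F → .]

A reduce-reduce conflict occurs when an LR(0) state has two complete items [A → α .] and [B → β .] — both call for a reduction, and with no lookahead the parser cannot choose between them.

Augment with F' → F and build the canonical LR(0) collection (I0 = CLOSURE({[F' → . F]}), then GOTO on every symbol after a dot until no new states appear). It has 5 states:
  I0: { [E → . y d], [E → .], [F → . E], [F → .], [F' → . F] }  — shift, 2 reduces
  I1: { [F → E .] }  — reduce
  I2: { [F' → F .] }  — accept
  I3: { [E → y . d] }  — shift
  I4: { [E → y d .] }  — reduce

I0 contains complete items [E → .], [F → .] — reduce-reduce conflict.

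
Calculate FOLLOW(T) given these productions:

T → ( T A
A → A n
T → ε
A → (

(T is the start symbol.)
To compute FOLLOW(T), find every occurrence of T on a right-hand side N → α T β: add FIRST(β) \ {ε}, and if β is empty or nullable also add FOLLOW(N). Iterate to a fixed point.

T is the start symbol, so $ ∈ FOLLOW(T).
In T → ( T A: T is followed by A, add FIRST(A) \ {ε} = { '(' }

Taking the union: FOLLOW(T) = { $, '(' }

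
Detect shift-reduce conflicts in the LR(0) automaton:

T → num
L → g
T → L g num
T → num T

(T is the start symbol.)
Yes — I4: [T → num .] vs [L → . g]

A shift-reduce conflict occurs when an LR(0) state has both:
  - a complete (reduce) item [A → α .] (dot at the end), and
  - a shift item [B → β . c γ] (dot before a terminal).

Augment with T' → T and build the canonical LR(0) collection (I0 = CLOSURE({[T' → . T]}), then GOTO on every symbol after a dot until no new states appear). It has 8 states:
  I0: { [L → . g], [T → . L g num], [T → . num T], [T → . num], [T' → . T] }  — shift
  I1: { [T → L . g num] }  — shift
  I2: { [T' → T .] }  — accept
  I3: { [L → g .] }  — reduce
  I4: { [L → . g], [T → . L g num], [T → . num T], [T → . num], [T → num . T], [T → num .] }  — shift, reduce
  I5: { [T → num T .] }  — reduce
  I6: { [T → L g . num] }  — shift
  I7: { [T → L g num .] }  — reduce

I4 contains reduce item [T → num .] and shift items [L → . g], [T → . num], [T → . num T] — shift-reduce conflict.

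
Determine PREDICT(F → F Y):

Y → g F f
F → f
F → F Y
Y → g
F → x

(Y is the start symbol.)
PREDICT(F → F Y) = (FIRST(RHS) \ {ε}) ∪ (FOLLOW(F) if ε ∈ FIRST(RHS), i.e. RHS ⇒* ε)
FIRST(F) = { 'f', 'x' }
FIRST(F Y) = { 'f', 'x' }
ε ∉ FIRST(F Y), so FOLLOW(F) is not added.
PREDICT(F → F Y) = { 'f', 'x' }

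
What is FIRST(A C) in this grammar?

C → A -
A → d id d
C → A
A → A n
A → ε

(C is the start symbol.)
{ '-', 'd', 'n', ε }

FIRST sets of the non-terminals involved (from the grammar, by fixed-point iteration):
  FIRST(A) = { 'd', 'n', ε }
  FIRST(C) = { '-', 'd', 'n', ε }

To compute FIRST(A C), process the symbols left to right:
Symbol A is a non-terminal. Add FIRST(A) \ {ε} = { 'd', 'n' }
A is nullable (ε ∈ FIRST(A)), continue to the next symbol.
Symbol C is a non-terminal. Add FIRST(C) \ {ε} = { '-', 'd', 'n' }
C is nullable (ε ∈ FIRST(C)), continue to the next symbol.
All symbols are nullable, so ε is in the result.
FIRST(A C) = { '-', 'd', 'n', ε }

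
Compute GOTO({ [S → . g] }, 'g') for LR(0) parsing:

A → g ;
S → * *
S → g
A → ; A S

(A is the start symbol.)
GOTO(I, 'g') = CLOSURE({ [A → αX.β] : [A → α.Xβ] ∈ I, X = 'g' })

Items with dot before 'g', with the dot advanced:
  [S → . g] → [S → g .]
Closure adds nothing (no advanced item has the dot before a non-terminal).

GOTO = { [S → g .] }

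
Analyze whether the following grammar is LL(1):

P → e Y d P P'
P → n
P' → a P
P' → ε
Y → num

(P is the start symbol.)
A grammar is LL(1) if for each non-terminal N with multiple productions, the predict sets of those productions are pairwise disjoint, where PREDICT(N → α) = (FIRST(α) \ {ε}) ∪ (FOLLOW(N) if α ⇒* ε).

Relevant sets:
  FOLLOW(P') = { $, 'a' }

For P:
  PREDICT(P → e Y d P P') = { 'e' }
  PREDICT(P → n) = { 'n' }
For P':
  PREDICT(P' → a P) = { 'a' }
  PREDICT(P' → ε) = { $, 'a' }
Y has a single production, so nothing to check there.

Conflict found: Predict set conflict for P': { 'a' }
The grammar is NOT LL(1).

Answer: No. Predict set conflict for P': { 'a' }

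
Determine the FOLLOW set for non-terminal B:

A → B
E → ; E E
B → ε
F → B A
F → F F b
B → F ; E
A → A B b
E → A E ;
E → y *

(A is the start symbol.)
{ $, ';', 'b', 'y' }

To compute FOLLOW(B), find every occurrence of B on a right-hand side N → α B β: add FIRST(β) \ {ε}, and if β is empty or nullable also add FOLLOW(N). Iterate to a fixed point.

In A → B: B is at the end, add FOLLOW(A)
In F → B A: B is followed by A, add FIRST(A) \ {ε} = { ';', 'b' }
  A is nullable, so also add FOLLOW(F)
In A → A B b: B is followed by b, add FIRST(b) \ {ε} = { 'b' }

The FOLLOW sets referred to above (computed the same way, to a fixed point):
  FOLLOW(A) = { $, ';', 'b', 'y' }
  FOLLOW(F) = { ';', 'b' }

Taking the union: FOLLOW(B) = { $, ';', 'b', 'y' }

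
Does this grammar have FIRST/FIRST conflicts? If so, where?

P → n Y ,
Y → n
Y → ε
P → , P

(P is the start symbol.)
No FIRST/FIRST conflicts.

Productions for P:
  P → n Y ,: FIRST = { 'n' }
  P → , P: FIRST = { ',' }
Productions for Y:
  Y → n: FIRST = { 'n' }
  Y → ε: FIRST = { ε }

All alternatives of each non-terminal have pairwise disjoint FIRST sets.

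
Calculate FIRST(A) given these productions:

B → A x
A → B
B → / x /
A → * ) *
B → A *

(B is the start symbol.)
{ '*', '/' }

To compute FIRST(A), examine every production with A on the left-hand side, reading each right-hand side left to right until a non-nullable symbol is reached.

FIRST sets of the other non-terminals involved (by the same procedure, iterated to a fixed point):
  FIRST(B) = { '*', '/' }

From A → B:
  - B is a non-terminal: add FIRST(B) \ {ε} = { '*', '/' }
    B is not nullable, so stop
From A → * ) *:
  - '*' is a terminal: add '*' and stop

Collecting: FIRST(A) = { '*', '/' }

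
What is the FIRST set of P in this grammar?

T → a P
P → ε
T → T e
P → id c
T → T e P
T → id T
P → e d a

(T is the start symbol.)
{ 'e', 'id', ε }

To compute FIRST(P), examine every production with P on the left-hand side, reading each right-hand side left to right until a non-nullable symbol is reached.

From P → ε:
  - ε-production, so ε ∈ FIRST(P)
From P → id c:
  - id is a terminal: add 'id' and stop
From P → e d a:
  - e is a terminal: add 'e' and stop

Collecting: FIRST(P) = { 'e', 'id', ε }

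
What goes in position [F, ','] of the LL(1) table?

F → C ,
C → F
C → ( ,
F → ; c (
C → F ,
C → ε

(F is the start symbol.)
To find M[F, ','], we find productions for F where ',' is in the predict set (PREDICT(N → α) = (FIRST(α) \ {ε}) ∪ (FOLLOW(N) if α ⇒* ε)).

Relevant sets:
  FIRST(C) = { '(', ',', ';', ε }

F → C ,: PREDICT = { '(', ',', ';' }
  ',' is in predict set, so this production goes in M[F, ',']
F → ; c (: PREDICT = { ';' }

M[F, ','] = F → C ,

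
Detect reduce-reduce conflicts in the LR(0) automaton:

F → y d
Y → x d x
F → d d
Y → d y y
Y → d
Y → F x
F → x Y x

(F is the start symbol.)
No reduce-reduce conflicts

Augment with F' → F and build the canonical LR(0) collection (I0 = CLOSURE({[F' → . F]}), then GOTO on every symbol after a dot until no new states appear). It has 17 states:
  I0: { [F → . d d], [F → . x Y x], [F → . y d], [F' → . F] }  — shift
  I1: { [F' → F .] }  — accept
  I2: { [F → d . d] }  — shift
  I3: { [F → . d d], [F → . x Y x], [F → . y d], [F → x . Y x], [Y → . F x], [Y → . d y y], [Y → . d], [Y → . x d x] }  — shift
  I4: { [F → y . d] }  — shift
  I5: { [F → y d .] }  — reduce
  I6: { [Y → F . x] }  — shift
  I7: { [F → x Y . x] }  — shift
  I8: { [F → d . d], [Y → d . y y], [Y → d .] }  — shift, reduce
  I9: { [F → . d d], [F → . x Y x], [F → . y d], [F → x . Y x], [Y → . F x], [Y → . d y y], [Y → . d], [Y → . x d x], [Y → x . d x] }  — shift
  I10: { [F → d . d], [Y → d . y y], [Y → d .], [Y → x d . x] }  — shift, reduce
  I11: { [F → d d .] }  — reduce
  I12: { [Y → x d x .] }  — reduce
  I13: { [Y → d y . y] }  — shift
  I14: { [Y → d y y .] }  — reduce
  I15: { [F → x Y x .] }  — reduce
  I16: { [Y → F x .] }  — reduce

No state contains more than one complete item.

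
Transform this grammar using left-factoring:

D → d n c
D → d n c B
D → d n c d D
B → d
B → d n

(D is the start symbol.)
Left-factoring transforms A → αβ₁ | αβ₂ into A → αA' and A' → β₁ | β₂
(α is the longest common prefix among the alternatives). Repeat until
no nonterminal has two alternatives with a common prefix.

Round 1: D has alternatives sharing prefix 'd n c'. Introduce D': D → d n c D'
  Add: D' → ε
  Add: D' → B
  Add: D' → d D

Round 2: B has alternatives sharing prefix 'd'. Introduce B': B → d B'
  Add: B' → ε
  Add: B' → n

No remaining common prefixes — done.

Resulting grammar:
D → d n c D'
D' → ε
D' → B
D' → d D
B → d B'
B' → ε
B' → n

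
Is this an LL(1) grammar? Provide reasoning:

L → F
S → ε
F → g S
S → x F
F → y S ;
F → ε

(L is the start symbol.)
A grammar is LL(1) if for each non-terminal N with multiple productions, the predict sets of those productions are pairwise disjoint, where PREDICT(N → α) = (FIRST(α) \ {ε}) ∪ (FOLLOW(N) if α ⇒* ε).

Relevant sets:
  FOLLOW(S) = { $, ';' }
  FOLLOW(F) = { $, ';' }

For S:
  PREDICT(S → ε) = { $, ';' }
  PREDICT(S → x F) = { 'x' }
For F:
  PREDICT(F → g S) = { 'g' }
  PREDICT(F → y S ';') = { 'y' }
  PREDICT(F → ε) = { $, ';' }
L has a single production, so nothing to check there.

All predict sets are disjoint. The grammar IS LL(1).

Answer: Yes, the grammar is LL(1).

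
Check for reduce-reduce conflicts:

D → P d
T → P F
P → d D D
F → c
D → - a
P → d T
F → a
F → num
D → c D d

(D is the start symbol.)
Augment with D' → D and build the canonical LR(0) collection (I0 = CLOSURE({[D' → . D]}), then GOTO on every symbol after a dot until no new states appear). It has 18 states:
  I0: { [D → . - a], [D → . P d], [D → . c D d], [D' → . D], [P → . d D D], [P → . d T] }  — shift
  I1: { [D → - . a] }  — shift
  I2: { [D' → D .] }  — accept
  I3: { [D → P . d] }  — shift
  I4: { [D → . - a], [D → . P d], [D → . c D d], [D → c . D d], [P → . d D D], [P → . d T] }  — shift
  I5: { [D → . - a], [D → . P d], [D → . c D d], [P → . d D D], [P → . d T], [P → d . D D], [P → d . T], [T → . P F] }  — shift
  I6: { [D → . - a], [D → . P d], [D → . c D d], [P → . d D D], [P → . d T], [P → d D . D] }  — shift
  I7: { [D → P . d], [F → . a], [F → . c], [F → . num], [T → P . F] }  — shift
  I8: { [P → d T .] }  — reduce
  I9: { [T → P F .] }  — reduce
  I10: { [F → a .] }  — reduce
  I11: { [F → c .] }  — reduce
  I12: { [D → P d .] }  — reduce
  I13: { [F → num .] }  — reduce
  I14: { [P → d D D .] }  — reduce
  I15: { [D → c D . d] }  — shift
  I16: { [D → c D d .] }  — reduce
  I17: { [D → - a .] }  — reduce

No state contains more than one complete item.

Answer: No reduce-reduce conflicts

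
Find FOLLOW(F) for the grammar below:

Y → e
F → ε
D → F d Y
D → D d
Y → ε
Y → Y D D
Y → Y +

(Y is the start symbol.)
To compute FOLLOW(F), find every occurrence of F on a right-hand side N → α F β: add FIRST(β) \ {ε}, and if β is empty or nullable also add FOLLOW(N). Iterate to a fixed point.

In D → F d Y: F is followed by d Y, add FIRST(d Y) \ {ε} = { 'd' }

Taking the union: FOLLOW(F) = { 'd' }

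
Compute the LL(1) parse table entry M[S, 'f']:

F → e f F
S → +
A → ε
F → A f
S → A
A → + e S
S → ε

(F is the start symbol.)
S → A, S → ε

To find M[S, 'f'], we find productions for S where 'f' is in the predict set (PREDICT(N → α) = (FIRST(α) \ {ε}) ∪ (FOLLOW(N) if α ⇒* ε)).

Relevant sets:
  FIRST(A) = { '+', ε }
  FOLLOW(S) = { 'f' }

S → +: PREDICT = { '+' }
S → A: PREDICT = { '+', 'f' }
  'f' is in predict set, so this production goes in M[S, 'f']
S → ε: PREDICT = { 'f' }
  'f' is in predict set, so this production goes in M[S, 'f']

M[S, 'f'] = S → A, S → ε  (a multiply-defined cell — the grammar is not LL(1))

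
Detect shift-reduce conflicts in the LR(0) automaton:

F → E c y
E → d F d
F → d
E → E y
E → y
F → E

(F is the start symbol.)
Augment with F' → F and build the canonical LR(0) collection (I0 = CLOSURE({[F' → . F]}), then GOTO on every symbol after a dot until no new states appear). It has 10 states:
  I0: { [E → . E y], [E → . d F d], [E → . y], [F → . E c y], [F → . E], [F → . d], [F' → . F] }  — shift
  I1: { [E → E . y], [F → E . c y], [F → E .] }  — shift, reduce
  I2: { [F' → F .] }  — accept
  I3: { [E → . E y], [E → . d F d], [E → . y], [E → d . F d], [F → . E c y], [F → . E], [F → . d], [F → d .] }  — shift, reduce
  I4: { [E → y .] }  — reduce
  I5: { [E → d F . d] }  — shift
  I6: { [E → d F d .] }  — reduce
  I7: { [F → E c . y] }  — shift
  I8: { [E → E y .] }  — reduce
  I9: { [F → E c y .] }  — reduce

I1 contains reduce item [F → E .] and shift items [E → E . y], [F → E . c y] — shift-reduce conflict.
I3 contains reduce item [F → d .] and shift items [E → . d F d], [E → . y], [F → . d] — shift-reduce conflict.

Answer: Yes — I1: [F → E .] vs [E → E . y]; I3: [F → d .] vs [E → . d F d]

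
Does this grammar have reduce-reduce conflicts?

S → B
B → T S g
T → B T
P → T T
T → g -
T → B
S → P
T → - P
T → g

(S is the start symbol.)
Yes — I2: [S → B .] vs [T → B .]

Augment with S' → S and build the canonical LR(0) collection (I0 = CLOSURE({[S' → . S]}), then GOTO on every symbol after a dot until no new states appear). It has 14 states:
  I0: { [B → . T S g], [P → . T T], [S → . B], [S → . P], [S' → . S], [T → . - P], [T → . B T], [T → . B], [T → . g -], [T → . g] }  — shift
  I1: { [B → . T S g], [P → . T T], [T → - . P], [T → . - P], [T → . B T], [T → . B], [T → . g -], [T → . g] }  — shift
  I2: { [B → . T S g], [S → B .], [T → . - P], [T → . B T], [T → . B], [T → . g -], [T → . g], [T → B . T], [T → B .] }  — shift, 2 reduces
  I3: { [S → P .] }  — reduce
  I4: { [S' → S .] }  — accept
  I5: { [B → . T S g], [B → T . S g], [P → . T T], [P → T . T], [S → . B], [S → . P], [T → . - P], [T → . B T], [T → . B], [T → . g -], [T → . g] }  — shift
  I6: { [T → g . -], [T → g .] }  — shift, reduce
  I7: { [T → g - .] }  — reduce
  I8: { [B → T S . g] }  — shift
  I9: { [B → . T S g], [B → T . S g], [P → . T T], [P → T . T], [P → T T .], [S → . B], [S → . P], [T → . - P], [T → . B T], [T → . B], [T → . g -], [T → . g] }  — shift, reduce
  I10: { [B → T S g .] }  — reduce
  I11: { [B → . T S g], [T → . - P], [T → . B T], [T → . B], [T → . g -], [T → . g], [T → B . T], [T → B .] }  — shift, reduce
  I12: { [B → . T S g], [B → T . S g], [P → . T T], [S → . B], [S → . P], [T → . - P], [T → . B T], [T → . B], [T → . g -], [T → . g], [T → B T .] }  — shift, reduce
  I13: { [T → - P .] }  — reduce

I2 contains complete items [S → B .], [T → B .] — reduce-reduce conflict.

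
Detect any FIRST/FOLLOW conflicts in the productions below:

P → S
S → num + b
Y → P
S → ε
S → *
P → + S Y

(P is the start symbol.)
Yes. S → num '+' b with FOLLOW(S) on { 'num' }; S → '*' with FOLLOW(S) on { '*' }

A FIRST/FOLLOW conflict occurs when a non-terminal N has a nullable alternative N → β (β ⇒* ε) and another alternative N → α with FIRST(α) ∩ FOLLOW(N) ≠ ∅: on such a lookahead the parser cannot decide between expanding α and letting N vanish via β.

Nullable non-terminals: P, S, Y.
FIRST sets used below: FIRST(S) = { '*', 'num', ε }

P: nullable alternative(s) P → S; FOLLOW(P) = { $ }
  P → S: FIRST \ {ε} = { '*', 'num' } — this is the only nullable alternative, skip
  P → + S Y: FIRST \ {ε} = { '+' } — disjoint from FOLLOW(P)

S: nullable alternative(s) S → ε; FOLLOW(S) = { $, '*', '+', 'num' }
  S → num + b: FIRST \ {ε} = { 'num' } — overlaps FOLLOW(S) on { 'num' }: CONFLICT
  S → ε: FIRST \ {ε} = { } — this is the only nullable alternative, skip
  S → *: FIRST \ {ε} = { '*' } — overlaps FOLLOW(S) on { '*' }: CONFLICT
Y has a nullable alternative but only one production, so nothing to check.

So the grammar has 2 FIRST/FOLLOW conflicts (marked CONFLICT above).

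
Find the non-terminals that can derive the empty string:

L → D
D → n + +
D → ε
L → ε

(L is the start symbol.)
A non-terminal is nullable if it can derive ε (the empty string): either it has an ε-production, or it has a production whose right-hand side consists entirely of nullable non-terminals.

ε-productions: D → ε, L → ε
So D, L are immediately nullable.
Every non-terminal is now nullable.
Nullable = { 'D', 'L' }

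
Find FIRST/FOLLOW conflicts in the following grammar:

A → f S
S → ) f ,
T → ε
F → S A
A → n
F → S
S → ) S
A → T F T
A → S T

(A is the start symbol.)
No FIRST/FOLLOW conflicts.

Nullable non-terminals: T.
T has a nullable alternative but only one production, so nothing to check.

A, F, S have no nullable alternative, so no FIRST/FOLLOW check is needed there.

No FIRST/FOLLOW conflicts found.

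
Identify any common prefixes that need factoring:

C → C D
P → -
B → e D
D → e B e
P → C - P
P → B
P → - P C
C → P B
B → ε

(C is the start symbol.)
Yes, P has productions with common prefix '-'

Left-factoring is needed when two productions for the same non-terminal
share a common prefix on the right-hand side.

Productions for C:
  C → C D
  C → P B
Productions for P:
  P → -
  P → C - P
  P → B
  P → - P C
Productions for B:
  B → e D
  B → ε

Found common prefix '-' in productions for P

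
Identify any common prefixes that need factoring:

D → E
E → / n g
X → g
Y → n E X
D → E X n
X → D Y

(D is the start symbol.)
Yes, D has productions with common prefix 'E'

Left-factoring is needed when two productions for the same non-terminal
share a common prefix on the right-hand side.

Productions for D:
  D → E
  D → E X n
Productions for X:
  X → g
  X → D Y

Found common prefix 'E' in productions for D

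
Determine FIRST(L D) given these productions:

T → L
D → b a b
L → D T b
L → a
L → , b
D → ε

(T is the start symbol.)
{ ',', 'a', 'b' }

FIRST sets of the non-terminals involved (from the grammar, by fixed-point iteration):
  FIRST(L) = { ',', 'a', 'b' }

To compute FIRST(L D), process the symbols left to right:
Symbol L is a non-terminal. Add FIRST(L) \ {ε} = { ',', 'a', 'b' }
L is not nullable (ε ∉ FIRST(L)), so stop here.
FIRST(L D) = { ',', 'a', 'b' }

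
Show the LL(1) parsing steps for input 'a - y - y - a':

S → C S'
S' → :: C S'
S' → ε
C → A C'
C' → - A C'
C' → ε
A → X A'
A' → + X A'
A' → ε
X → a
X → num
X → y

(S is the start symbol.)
LL(1) parsing maintains a stack (initially the start symbol over $) and the input. At each step: if the stack top is a terminal, match it against the current input token; if it is a non-terminal N, replace it with the RHS of M[N, lookahead] (the unique production whose predict set contains the lookahead).

Stack is shown with the top on the left.

Stack         Input            Action
-------------------------------------
S $           a - y - y - a $  output S → C S'
C S' $        a - y - y - a $  output C → A C'
A C' S' $     a - y - y - a $  output A → X A'
X A' C' S' $  a - y - y - a $  output X → a
a A' C' S' $  a - y - y - a $  match 'a'
A' C' S' $    - y - y - a $    output A' → ε
C' S' $       - y - y - a $    output C' → - A C'
- A C' S' $   - y - y - a $    match '-'
A C' S' $     y - y - a $      output A → X A'
X A' C' S' $  y - y - a $      output X → y
y A' C' S' $  y - y - a $      match 'y'
A' C' S' $    - y - a $        output A' → ε
C' S' $       - y - a $        output C' → - A C'
- A C' S' $   - y - a $        match '-'
A C' S' $     y - a $          output A → X A'
X A' C' S' $  y - a $          output X → y
y A' C' S' $  y - a $          match 'y'
A' C' S' $    - a $            output A' → ε
C' S' $       - a $            output C' → - A C'
- A C' S' $   - a $            match '-'
A C' S' $     a $              output A → X A'
X A' C' S' $  a $              output X → a
a A' C' S' $  a $              match 'a'
A' C' S' $    $                output A' → ε
C' S' $       $                output C' → ε
S' $          $                output S' → ε
$             $                accept

The string is accepted.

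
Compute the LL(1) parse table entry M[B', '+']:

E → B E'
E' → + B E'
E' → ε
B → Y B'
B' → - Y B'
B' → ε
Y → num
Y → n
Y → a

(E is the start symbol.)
B' → ε

To find M[B', '+'], we find productions for B' where '+' is in the predict set (PREDICT(N → α) = (FIRST(α) \ {ε}) ∪ (FOLLOW(N) if α ⇒* ε)).

Relevant sets:
  FOLLOW(B') = { $, '+' }

B' → - Y B': PREDICT = { '-' }
B' → ε: PREDICT = { $, '+' }
  '+' is in predict set, so this production goes in M[B', '+']

M[B', '+'] = B' → ε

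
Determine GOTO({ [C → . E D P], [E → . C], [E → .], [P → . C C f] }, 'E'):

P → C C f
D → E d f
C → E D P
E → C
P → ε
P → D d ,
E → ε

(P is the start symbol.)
GOTO(I, 'E') = CLOSURE({ [A → αX.β] : [A → α.Xβ] ∈ I, X = 'E' })

Items with dot before 'E', with the dot advanced:
  [C → . E D P] → [C → E . D P]
Closure of the advanced items:
  [C → E . D P] has the dot before D: add [D → . E d f]
  [D → . E d f] has the dot before E: add [E → . C], [E → .]
  [E → . C] has the dot before C: add [C → . E D P]

GOTO = { [C → . E D P], [C → E . D P], [D → . E d f], [E → . C], [E → .] }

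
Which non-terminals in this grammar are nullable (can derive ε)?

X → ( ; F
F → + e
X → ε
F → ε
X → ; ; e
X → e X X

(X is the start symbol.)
{ 'F', 'X' }

ε-productions: X → ε, F → ε
So X, F are immediately nullable.
Every non-terminal is now nullable.
Nullable = { 'F', 'X' }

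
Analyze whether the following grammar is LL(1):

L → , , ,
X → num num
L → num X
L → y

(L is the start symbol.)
A grammar is LL(1) if for each non-terminal N with multiple productions, the predict sets of those productions are pairwise disjoint, where PREDICT(N → α) = (FIRST(α) \ {ε}) ∪ (FOLLOW(N) if α ⇒* ε).

For L:
  PREDICT(L → ',' ',' ',') = { ',' }
  PREDICT(L → num X) = { 'num' }
  PREDICT(L → y) = { 'y' }
X has a single production, so nothing to check there.

All predict sets are disjoint. The grammar IS LL(1).

Answer: Yes, the grammar is LL(1).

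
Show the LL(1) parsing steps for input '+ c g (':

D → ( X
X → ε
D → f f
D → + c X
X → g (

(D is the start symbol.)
Stack is shown with the top on the left.

Stack    Input      Action
--------------------------
D $      + c g ( $  output D → + c X
+ c X $  + c g ( $  match '+'
c X $    c g ( $    match 'c'
X $      g ( $      output X → g (
g ( $    g ( $      match 'g'
( $      ( $        match '('
$        $          accept

The string is accepted.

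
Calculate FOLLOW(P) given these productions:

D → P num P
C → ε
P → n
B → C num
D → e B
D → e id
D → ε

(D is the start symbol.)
In D → P num P: P is followed by num P, add FIRST(num P) \ {ε} = { 'num' }
In D → P num P: P is at the end, add FOLLOW(D)

The FOLLOW sets referred to above (computed the same way, to a fixed point):
  FOLLOW(D) = { $ }

Taking the union: FOLLOW(P) = { $, 'num' }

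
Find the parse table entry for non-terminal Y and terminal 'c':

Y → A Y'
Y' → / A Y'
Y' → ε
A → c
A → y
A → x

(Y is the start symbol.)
Y → A Y'

To find M[Y, 'c'], we find productions for Y where 'c' is in the predict set (PREDICT(N → α) = (FIRST(α) \ {ε}) ∪ (FOLLOW(N) if α ⇒* ε)).

Relevant sets:
  FIRST(A) = { 'c', 'x', 'y' }

Y → A Y': PREDICT = { 'c', 'x', 'y' }
  'c' is in predict set, so this production goes in M[Y, 'c']

M[Y, 'c'] = Y → A Y'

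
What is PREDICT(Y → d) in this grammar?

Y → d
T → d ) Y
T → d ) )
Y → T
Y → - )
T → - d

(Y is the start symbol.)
{ 'd' }

PREDICT(Y → d) = (FIRST(RHS) \ {ε}) ∪ (FOLLOW(Y) if ε ∈ FIRST(RHS), i.e. RHS ⇒* ε)
FIRST(d) = { 'd' }
ε ∉ FIRST(d), so FOLLOW(Y) is not added.
PREDICT(Y → d) = { 'd' }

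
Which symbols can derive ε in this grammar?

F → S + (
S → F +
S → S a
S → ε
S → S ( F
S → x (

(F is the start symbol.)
ε-productions: S → ε
So S is immediately nullable.
No further non-terminal can be added: every production for the remaining non-terminals contains a terminal or a non-nullable non-terminal.
Nullable = { 'S' }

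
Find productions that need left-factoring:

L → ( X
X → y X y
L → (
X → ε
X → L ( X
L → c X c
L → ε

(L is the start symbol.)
Left-factoring is needed when two productions for the same non-terminal
share a common prefix on the right-hand side.

Productions for L:
  L → ( X
  L → (
  L → c X c
  L → ε
Productions for X:
  X → y X y
  X → ε
  X → L ( X

Found common prefix '(' in productions for L

Answer: Yes, L has productions with common prefix '('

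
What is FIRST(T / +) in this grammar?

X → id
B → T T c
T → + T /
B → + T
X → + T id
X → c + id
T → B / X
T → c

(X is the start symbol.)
FIRST sets of the non-terminals involved (from the grammar, by fixed-point iteration):
  FIRST(T) = { '+', 'c' }

To compute FIRST(T / +), process the symbols left to right:
Symbol T is a non-terminal. Add FIRST(T) \ {ε} = { '+', 'c' }
T is not nullable (ε ∉ FIRST(T)), so stop here.
FIRST(T / +) = { '+', 'c' }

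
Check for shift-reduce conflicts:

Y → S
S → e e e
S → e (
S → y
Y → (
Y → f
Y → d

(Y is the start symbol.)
No shift-reduce conflicts

A shift-reduce conflict occurs when an LR(0) state has both:
  - a complete (reduce) item [A → α .] (dot at the end), and
  - a shift item [B → β . c γ] (dot before a terminal).

Augment with Y' → Y and build the canonical LR(0) collection (I0 = CLOSURE({[Y' → . Y]}), then GOTO on every symbol after a dot until no new states appear). It has 11 states:
  I0: { [S → . e (], [S → . e e e], [S → . y], [Y → . (], [Y → . S], [Y → . d], [Y → . f], [Y' → . Y] }  — shift
  I1: { [Y → ( .] }  — reduce
  I2: { [Y → S .] }  — reduce
  I3: { [Y' → Y .] }  — accept
  I4: { [Y → d .] }  — reduce
  I5: { [S → e . (], [S → e . e e] }  — shift
  I6: { [Y → f .] }  — reduce
  I7: { [S → y .] }  — reduce
  I8: { [S → e ( .] }  — reduce
  I9: { [S → e e . e] }  — shift
  I10: { [S → e e e .] }  — reduce

No state contains both a complete item and a shift item.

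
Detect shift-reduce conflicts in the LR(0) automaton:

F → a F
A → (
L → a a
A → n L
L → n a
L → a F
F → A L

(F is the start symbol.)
A shift-reduce conflict occurs when an LR(0) state has both:
  - a complete (reduce) item [A → α .] (dot at the end), and
  - a shift item [B → β . c γ] (dot before a terminal).

Augment with F' → F and build the canonical LR(0) collection (I0 = CLOSURE({[F' → . F]}), then GOTO on every symbol after a dot until no new states appear). It has 14 states:
  I0: { [A → . (], [A → . n L], [F → . A L], [F → . a F], [F' → . F] }  — shift
  I1: { [A → ( .] }  — reduce
  I2: { [F → A . L], [L → . a F], [L → . a a], [L → . n a] }  — shift
  I3: { [F' → F .] }  — accept
  I4: { [A → . (], [A → . n L], [F → . A L], [F → . a F], [F → a . F] }  — shift
  I5: { [A → n . L], [L → . a F], [L → . a a], [L → . n a] }  — shift
  I6: { [A → n L .] }  — reduce
  I7: { [A → . (], [A → . n L], [F → . A L], [F → . a F], [L → a . F], [L → a . a] }  — shift
  I8: { [L → n . a] }  — shift
  I9: { [L → n a .] }  — reduce
  I10: { [L → a F .] }  — reduce
  I11: { [A → . (], [A → . n L], [F → . A L], [F → . a F], [F → a . F], [L → a a .] }  — shift, reduce
  I12: { [F → a F .] }  — reduce
  I13: { [F → A L .] }  — reduce

I11 contains reduce item [L → a a .] and shift items [A → . (], [A → . n L], [F → . a F] — shift-reduce conflict.

Answer: Yes — I11: [L → a a .] vs [A → . (]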